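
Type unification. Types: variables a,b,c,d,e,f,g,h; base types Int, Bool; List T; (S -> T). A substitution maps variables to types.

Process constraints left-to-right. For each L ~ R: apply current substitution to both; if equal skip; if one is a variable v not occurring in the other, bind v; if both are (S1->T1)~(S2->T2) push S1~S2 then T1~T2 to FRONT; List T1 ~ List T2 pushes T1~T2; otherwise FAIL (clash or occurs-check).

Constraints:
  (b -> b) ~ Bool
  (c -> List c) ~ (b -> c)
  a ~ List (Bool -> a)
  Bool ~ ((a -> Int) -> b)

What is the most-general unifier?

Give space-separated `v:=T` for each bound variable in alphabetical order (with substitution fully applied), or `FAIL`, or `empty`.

Answer: FAIL

Derivation:
step 1: unify (b -> b) ~ Bool  [subst: {-} | 3 pending]
  clash: (b -> b) vs Bool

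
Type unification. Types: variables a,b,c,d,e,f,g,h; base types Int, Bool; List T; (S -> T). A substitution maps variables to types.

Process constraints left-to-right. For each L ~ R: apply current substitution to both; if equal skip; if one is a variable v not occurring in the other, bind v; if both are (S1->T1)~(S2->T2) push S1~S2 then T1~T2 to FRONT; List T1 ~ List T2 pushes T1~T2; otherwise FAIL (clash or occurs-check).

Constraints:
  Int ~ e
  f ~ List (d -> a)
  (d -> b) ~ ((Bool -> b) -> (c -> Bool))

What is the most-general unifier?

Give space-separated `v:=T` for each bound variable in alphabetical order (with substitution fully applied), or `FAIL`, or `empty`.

Answer: b:=(c -> Bool) d:=(Bool -> (c -> Bool)) e:=Int f:=List ((Bool -> (c -> Bool)) -> a)

Derivation:
step 1: unify Int ~ e  [subst: {-} | 2 pending]
  bind e := Int
step 2: unify f ~ List (d -> a)  [subst: {e:=Int} | 1 pending]
  bind f := List (d -> a)
step 3: unify (d -> b) ~ ((Bool -> b) -> (c -> Bool))  [subst: {e:=Int, f:=List (d -> a)} | 0 pending]
  -> decompose arrow: push d~(Bool -> b), b~(c -> Bool)
step 4: unify d ~ (Bool -> b)  [subst: {e:=Int, f:=List (d -> a)} | 1 pending]
  bind d := (Bool -> b)
step 5: unify b ~ (c -> Bool)  [subst: {e:=Int, f:=List (d -> a), d:=(Bool -> b)} | 0 pending]
  bind b := (c -> Bool)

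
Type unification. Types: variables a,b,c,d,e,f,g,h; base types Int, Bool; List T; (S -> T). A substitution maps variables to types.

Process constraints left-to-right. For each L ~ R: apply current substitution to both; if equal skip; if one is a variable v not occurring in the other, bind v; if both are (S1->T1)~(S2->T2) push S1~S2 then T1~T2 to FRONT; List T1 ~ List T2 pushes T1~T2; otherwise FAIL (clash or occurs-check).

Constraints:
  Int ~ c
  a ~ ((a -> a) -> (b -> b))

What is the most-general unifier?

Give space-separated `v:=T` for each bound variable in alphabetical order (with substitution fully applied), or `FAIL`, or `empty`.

step 1: unify Int ~ c  [subst: {-} | 1 pending]
  bind c := Int
step 2: unify a ~ ((a -> a) -> (b -> b))  [subst: {c:=Int} | 0 pending]
  occurs-check fail: a in ((a -> a) -> (b -> b))

Answer: FAIL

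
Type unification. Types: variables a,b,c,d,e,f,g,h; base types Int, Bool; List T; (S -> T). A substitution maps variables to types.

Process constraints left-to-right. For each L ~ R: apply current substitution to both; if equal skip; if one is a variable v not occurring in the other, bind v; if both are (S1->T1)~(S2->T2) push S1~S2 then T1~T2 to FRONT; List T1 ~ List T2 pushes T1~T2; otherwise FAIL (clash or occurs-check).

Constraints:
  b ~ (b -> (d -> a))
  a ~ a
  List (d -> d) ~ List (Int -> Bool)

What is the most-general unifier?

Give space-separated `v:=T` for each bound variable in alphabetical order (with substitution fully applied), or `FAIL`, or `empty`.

step 1: unify b ~ (b -> (d -> a))  [subst: {-} | 2 pending]
  occurs-check fail: b in (b -> (d -> a))

Answer: FAIL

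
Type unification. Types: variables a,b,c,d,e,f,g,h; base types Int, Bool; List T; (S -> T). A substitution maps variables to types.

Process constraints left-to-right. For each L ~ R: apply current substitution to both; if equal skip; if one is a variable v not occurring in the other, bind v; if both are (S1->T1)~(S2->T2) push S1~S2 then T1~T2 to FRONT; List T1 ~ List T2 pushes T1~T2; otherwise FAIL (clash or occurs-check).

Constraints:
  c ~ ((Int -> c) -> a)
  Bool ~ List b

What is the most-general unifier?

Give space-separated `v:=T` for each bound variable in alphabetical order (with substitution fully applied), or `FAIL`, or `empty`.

Answer: FAIL

Derivation:
step 1: unify c ~ ((Int -> c) -> a)  [subst: {-} | 1 pending]
  occurs-check fail: c in ((Int -> c) -> a)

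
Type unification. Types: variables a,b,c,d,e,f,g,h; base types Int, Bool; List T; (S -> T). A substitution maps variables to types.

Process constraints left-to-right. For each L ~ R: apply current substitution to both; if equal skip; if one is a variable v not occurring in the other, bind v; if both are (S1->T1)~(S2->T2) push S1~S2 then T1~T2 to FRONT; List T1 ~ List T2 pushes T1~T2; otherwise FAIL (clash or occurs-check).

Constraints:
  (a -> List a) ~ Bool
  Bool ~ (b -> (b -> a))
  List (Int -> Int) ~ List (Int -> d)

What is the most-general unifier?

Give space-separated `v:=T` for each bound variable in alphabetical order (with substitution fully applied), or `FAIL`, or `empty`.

step 1: unify (a -> List a) ~ Bool  [subst: {-} | 2 pending]
  clash: (a -> List a) vs Bool

Answer: FAIL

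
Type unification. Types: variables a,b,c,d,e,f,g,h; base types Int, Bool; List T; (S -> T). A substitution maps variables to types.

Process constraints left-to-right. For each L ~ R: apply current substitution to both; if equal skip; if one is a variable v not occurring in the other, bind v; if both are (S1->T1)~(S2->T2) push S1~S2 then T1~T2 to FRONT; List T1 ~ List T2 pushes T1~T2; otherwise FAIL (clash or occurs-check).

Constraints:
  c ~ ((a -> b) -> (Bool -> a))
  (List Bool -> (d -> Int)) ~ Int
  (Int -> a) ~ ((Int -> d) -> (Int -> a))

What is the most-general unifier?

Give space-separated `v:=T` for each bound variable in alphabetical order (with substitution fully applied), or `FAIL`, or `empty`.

step 1: unify c ~ ((a -> b) -> (Bool -> a))  [subst: {-} | 2 pending]
  bind c := ((a -> b) -> (Bool -> a))
step 2: unify (List Bool -> (d -> Int)) ~ Int  [subst: {c:=((a -> b) -> (Bool -> a))} | 1 pending]
  clash: (List Bool -> (d -> Int)) vs Int

Answer: FAIL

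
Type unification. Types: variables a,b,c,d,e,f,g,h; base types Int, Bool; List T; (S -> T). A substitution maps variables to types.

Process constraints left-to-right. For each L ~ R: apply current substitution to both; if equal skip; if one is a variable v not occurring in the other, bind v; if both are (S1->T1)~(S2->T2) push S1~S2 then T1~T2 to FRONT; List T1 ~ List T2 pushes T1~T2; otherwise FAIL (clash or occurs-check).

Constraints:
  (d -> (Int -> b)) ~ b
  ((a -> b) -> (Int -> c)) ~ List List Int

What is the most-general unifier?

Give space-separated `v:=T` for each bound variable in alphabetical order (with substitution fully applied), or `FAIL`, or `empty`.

step 1: unify (d -> (Int -> b)) ~ b  [subst: {-} | 1 pending]
  occurs-check fail

Answer: FAIL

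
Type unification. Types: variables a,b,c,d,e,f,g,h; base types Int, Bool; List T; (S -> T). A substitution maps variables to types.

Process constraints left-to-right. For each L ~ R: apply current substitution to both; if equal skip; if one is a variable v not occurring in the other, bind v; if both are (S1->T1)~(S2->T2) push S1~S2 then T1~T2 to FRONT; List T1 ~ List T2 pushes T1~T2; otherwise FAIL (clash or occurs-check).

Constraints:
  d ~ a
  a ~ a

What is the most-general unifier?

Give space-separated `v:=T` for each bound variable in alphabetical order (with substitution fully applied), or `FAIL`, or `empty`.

step 1: unify d ~ a  [subst: {-} | 1 pending]
  bind d := a
step 2: unify a ~ a  [subst: {d:=a} | 0 pending]
  -> identical, skip

Answer: d:=a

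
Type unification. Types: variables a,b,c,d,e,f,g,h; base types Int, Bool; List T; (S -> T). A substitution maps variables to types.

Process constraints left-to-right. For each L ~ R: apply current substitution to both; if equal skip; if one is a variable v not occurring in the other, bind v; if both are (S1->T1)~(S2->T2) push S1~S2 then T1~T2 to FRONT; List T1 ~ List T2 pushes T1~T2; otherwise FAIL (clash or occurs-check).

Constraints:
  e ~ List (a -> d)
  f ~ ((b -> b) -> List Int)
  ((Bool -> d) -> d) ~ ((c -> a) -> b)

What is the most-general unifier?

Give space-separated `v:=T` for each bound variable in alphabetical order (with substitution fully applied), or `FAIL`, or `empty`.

Answer: a:=b c:=Bool d:=b e:=List (b -> b) f:=((b -> b) -> List Int)

Derivation:
step 1: unify e ~ List (a -> d)  [subst: {-} | 2 pending]
  bind e := List (a -> d)
step 2: unify f ~ ((b -> b) -> List Int)  [subst: {e:=List (a -> d)} | 1 pending]
  bind f := ((b -> b) -> List Int)
step 3: unify ((Bool -> d) -> d) ~ ((c -> a) -> b)  [subst: {e:=List (a -> d), f:=((b -> b) -> List Int)} | 0 pending]
  -> decompose arrow: push (Bool -> d)~(c -> a), d~b
step 4: unify (Bool -> d) ~ (c -> a)  [subst: {e:=List (a -> d), f:=((b -> b) -> List Int)} | 1 pending]
  -> decompose arrow: push Bool~c, d~a
step 5: unify Bool ~ c  [subst: {e:=List (a -> d), f:=((b -> b) -> List Int)} | 2 pending]
  bind c := Bool
step 6: unify d ~ a  [subst: {e:=List (a -> d), f:=((b -> b) -> List Int), c:=Bool} | 1 pending]
  bind d := a
step 7: unify a ~ b  [subst: {e:=List (a -> d), f:=((b -> b) -> List Int), c:=Bool, d:=a} | 0 pending]
  bind a := b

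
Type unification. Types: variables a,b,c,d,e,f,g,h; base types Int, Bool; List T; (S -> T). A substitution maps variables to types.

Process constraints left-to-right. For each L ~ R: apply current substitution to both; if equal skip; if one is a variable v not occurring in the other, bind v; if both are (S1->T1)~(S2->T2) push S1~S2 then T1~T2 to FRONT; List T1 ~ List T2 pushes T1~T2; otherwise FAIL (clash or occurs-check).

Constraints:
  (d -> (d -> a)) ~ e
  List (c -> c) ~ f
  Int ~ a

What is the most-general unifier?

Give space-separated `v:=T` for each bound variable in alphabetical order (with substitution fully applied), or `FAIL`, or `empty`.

step 1: unify (d -> (d -> a)) ~ e  [subst: {-} | 2 pending]
  bind e := (d -> (d -> a))
step 2: unify List (c -> c) ~ f  [subst: {e:=(d -> (d -> a))} | 1 pending]
  bind f := List (c -> c)
step 3: unify Int ~ a  [subst: {e:=(d -> (d -> a)), f:=List (c -> c)} | 0 pending]
  bind a := Int

Answer: a:=Int e:=(d -> (d -> Int)) f:=List (c -> c)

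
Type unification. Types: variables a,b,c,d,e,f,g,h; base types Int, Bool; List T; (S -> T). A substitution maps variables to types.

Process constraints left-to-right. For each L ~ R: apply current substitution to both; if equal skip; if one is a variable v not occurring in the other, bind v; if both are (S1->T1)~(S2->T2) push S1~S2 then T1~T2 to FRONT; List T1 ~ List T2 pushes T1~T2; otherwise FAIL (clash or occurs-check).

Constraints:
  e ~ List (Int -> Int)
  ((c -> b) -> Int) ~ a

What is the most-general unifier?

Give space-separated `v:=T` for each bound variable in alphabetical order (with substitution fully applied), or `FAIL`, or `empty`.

Answer: a:=((c -> b) -> Int) e:=List (Int -> Int)

Derivation:
step 1: unify e ~ List (Int -> Int)  [subst: {-} | 1 pending]
  bind e := List (Int -> Int)
step 2: unify ((c -> b) -> Int) ~ a  [subst: {e:=List (Int -> Int)} | 0 pending]
  bind a := ((c -> b) -> Int)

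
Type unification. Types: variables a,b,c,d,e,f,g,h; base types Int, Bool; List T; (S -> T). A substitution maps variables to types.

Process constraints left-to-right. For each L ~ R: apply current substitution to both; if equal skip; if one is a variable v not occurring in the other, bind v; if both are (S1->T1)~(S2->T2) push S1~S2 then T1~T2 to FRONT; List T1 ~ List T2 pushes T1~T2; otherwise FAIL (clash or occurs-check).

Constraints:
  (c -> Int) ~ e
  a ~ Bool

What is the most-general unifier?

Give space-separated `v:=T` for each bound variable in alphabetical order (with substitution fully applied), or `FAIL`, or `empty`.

Answer: a:=Bool e:=(c -> Int)

Derivation:
step 1: unify (c -> Int) ~ e  [subst: {-} | 1 pending]
  bind e := (c -> Int)
step 2: unify a ~ Bool  [subst: {e:=(c -> Int)} | 0 pending]
  bind a := Bool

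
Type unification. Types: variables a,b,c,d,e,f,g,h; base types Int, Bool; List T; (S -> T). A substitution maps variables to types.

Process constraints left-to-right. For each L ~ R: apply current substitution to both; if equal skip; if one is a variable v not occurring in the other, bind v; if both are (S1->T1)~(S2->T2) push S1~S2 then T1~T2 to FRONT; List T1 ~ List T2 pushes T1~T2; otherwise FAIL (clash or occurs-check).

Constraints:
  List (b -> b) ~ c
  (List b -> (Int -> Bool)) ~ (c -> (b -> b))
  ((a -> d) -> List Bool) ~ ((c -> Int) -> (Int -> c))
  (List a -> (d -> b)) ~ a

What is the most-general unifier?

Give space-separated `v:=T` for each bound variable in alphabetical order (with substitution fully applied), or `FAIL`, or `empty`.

step 1: unify List (b -> b) ~ c  [subst: {-} | 3 pending]
  bind c := List (b -> b)
step 2: unify (List b -> (Int -> Bool)) ~ (List (b -> b) -> (b -> b))  [subst: {c:=List (b -> b)} | 2 pending]
  -> decompose arrow: push List b~List (b -> b), (Int -> Bool)~(b -> b)
step 3: unify List b ~ List (b -> b)  [subst: {c:=List (b -> b)} | 3 pending]
  -> decompose List: push b~(b -> b)
step 4: unify b ~ (b -> b)  [subst: {c:=List (b -> b)} | 3 pending]
  occurs-check fail: b in (b -> b)

Answer: FAIL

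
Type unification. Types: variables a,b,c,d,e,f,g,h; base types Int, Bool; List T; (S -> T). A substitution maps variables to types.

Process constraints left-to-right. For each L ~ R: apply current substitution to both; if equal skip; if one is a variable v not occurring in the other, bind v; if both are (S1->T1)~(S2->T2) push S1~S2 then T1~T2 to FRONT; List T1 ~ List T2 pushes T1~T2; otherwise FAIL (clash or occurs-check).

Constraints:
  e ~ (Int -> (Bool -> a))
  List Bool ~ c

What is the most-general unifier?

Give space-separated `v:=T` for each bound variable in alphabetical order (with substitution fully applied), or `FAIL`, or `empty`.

step 1: unify e ~ (Int -> (Bool -> a))  [subst: {-} | 1 pending]
  bind e := (Int -> (Bool -> a))
step 2: unify List Bool ~ c  [subst: {e:=(Int -> (Bool -> a))} | 0 pending]
  bind c := List Bool

Answer: c:=List Bool e:=(Int -> (Bool -> a))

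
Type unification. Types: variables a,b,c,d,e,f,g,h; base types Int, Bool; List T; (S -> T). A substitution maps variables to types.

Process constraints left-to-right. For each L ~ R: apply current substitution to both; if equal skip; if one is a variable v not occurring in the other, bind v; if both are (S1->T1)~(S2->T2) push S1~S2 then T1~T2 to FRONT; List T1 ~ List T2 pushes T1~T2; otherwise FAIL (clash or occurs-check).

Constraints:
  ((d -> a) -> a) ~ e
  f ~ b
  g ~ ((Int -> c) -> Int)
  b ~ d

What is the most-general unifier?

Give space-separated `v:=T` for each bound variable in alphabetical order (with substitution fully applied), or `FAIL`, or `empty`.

step 1: unify ((d -> a) -> a) ~ e  [subst: {-} | 3 pending]
  bind e := ((d -> a) -> a)
step 2: unify f ~ b  [subst: {e:=((d -> a) -> a)} | 2 pending]
  bind f := b
step 3: unify g ~ ((Int -> c) -> Int)  [subst: {e:=((d -> a) -> a), f:=b} | 1 pending]
  bind g := ((Int -> c) -> Int)
step 4: unify b ~ d  [subst: {e:=((d -> a) -> a), f:=b, g:=((Int -> c) -> Int)} | 0 pending]
  bind b := d

Answer: b:=d e:=((d -> a) -> a) f:=d g:=((Int -> c) -> Int)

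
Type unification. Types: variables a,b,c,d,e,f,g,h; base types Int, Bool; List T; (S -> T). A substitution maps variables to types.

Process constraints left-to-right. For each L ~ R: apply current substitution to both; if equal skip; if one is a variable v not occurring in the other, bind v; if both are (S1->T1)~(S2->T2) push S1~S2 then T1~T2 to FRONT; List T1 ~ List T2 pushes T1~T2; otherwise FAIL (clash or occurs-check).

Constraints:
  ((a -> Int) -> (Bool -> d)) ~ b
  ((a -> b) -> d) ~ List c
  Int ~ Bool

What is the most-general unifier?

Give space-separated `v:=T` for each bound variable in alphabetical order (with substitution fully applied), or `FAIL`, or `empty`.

Answer: FAIL

Derivation:
step 1: unify ((a -> Int) -> (Bool -> d)) ~ b  [subst: {-} | 2 pending]
  bind b := ((a -> Int) -> (Bool -> d))
step 2: unify ((a -> ((a -> Int) -> (Bool -> d))) -> d) ~ List c  [subst: {b:=((a -> Int) -> (Bool -> d))} | 1 pending]
  clash: ((a -> ((a -> Int) -> (Bool -> d))) -> d) vs List c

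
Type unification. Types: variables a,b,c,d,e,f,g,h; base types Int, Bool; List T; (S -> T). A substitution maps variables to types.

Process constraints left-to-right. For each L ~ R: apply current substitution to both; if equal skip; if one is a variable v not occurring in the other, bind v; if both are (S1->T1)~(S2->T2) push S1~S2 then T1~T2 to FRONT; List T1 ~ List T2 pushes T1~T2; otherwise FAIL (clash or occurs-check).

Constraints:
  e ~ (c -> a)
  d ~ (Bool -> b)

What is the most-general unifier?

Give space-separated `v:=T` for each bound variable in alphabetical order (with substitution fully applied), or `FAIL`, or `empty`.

step 1: unify e ~ (c -> a)  [subst: {-} | 1 pending]
  bind e := (c -> a)
step 2: unify d ~ (Bool -> b)  [subst: {e:=(c -> a)} | 0 pending]
  bind d := (Bool -> b)

Answer: d:=(Bool -> b) e:=(c -> a)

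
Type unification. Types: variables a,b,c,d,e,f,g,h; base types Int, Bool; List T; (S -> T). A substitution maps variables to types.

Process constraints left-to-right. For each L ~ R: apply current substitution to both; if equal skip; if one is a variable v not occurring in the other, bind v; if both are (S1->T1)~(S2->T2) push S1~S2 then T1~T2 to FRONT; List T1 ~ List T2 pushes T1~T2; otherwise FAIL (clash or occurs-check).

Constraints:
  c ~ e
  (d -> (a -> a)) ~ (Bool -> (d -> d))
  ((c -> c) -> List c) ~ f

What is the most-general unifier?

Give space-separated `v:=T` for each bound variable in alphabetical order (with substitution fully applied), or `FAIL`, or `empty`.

step 1: unify c ~ e  [subst: {-} | 2 pending]
  bind c := e
step 2: unify (d -> (a -> a)) ~ (Bool -> (d -> d))  [subst: {c:=e} | 1 pending]
  -> decompose arrow: push d~Bool, (a -> a)~(d -> d)
step 3: unify d ~ Bool  [subst: {c:=e} | 2 pending]
  bind d := Bool
step 4: unify (a -> a) ~ (Bool -> Bool)  [subst: {c:=e, d:=Bool} | 1 pending]
  -> decompose arrow: push a~Bool, a~Bool
step 5: unify a ~ Bool  [subst: {c:=e, d:=Bool} | 2 pending]
  bind a := Bool
step 6: unify Bool ~ Bool  [subst: {c:=e, d:=Bool, a:=Bool} | 1 pending]
  -> identical, skip
step 7: unify ((e -> e) -> List e) ~ f  [subst: {c:=e, d:=Bool, a:=Bool} | 0 pending]
  bind f := ((e -> e) -> List e)

Answer: a:=Bool c:=e d:=Bool f:=((e -> e) -> List e)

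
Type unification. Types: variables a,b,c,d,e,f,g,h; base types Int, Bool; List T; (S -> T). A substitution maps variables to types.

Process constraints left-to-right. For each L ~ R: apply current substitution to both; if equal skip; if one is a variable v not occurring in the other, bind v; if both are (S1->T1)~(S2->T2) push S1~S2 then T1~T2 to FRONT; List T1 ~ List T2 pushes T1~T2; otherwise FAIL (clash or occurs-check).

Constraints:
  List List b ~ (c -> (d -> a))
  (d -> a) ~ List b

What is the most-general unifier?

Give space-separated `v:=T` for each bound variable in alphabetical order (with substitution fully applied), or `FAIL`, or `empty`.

step 1: unify List List b ~ (c -> (d -> a))  [subst: {-} | 1 pending]
  clash: List List b vs (c -> (d -> a))

Answer: FAIL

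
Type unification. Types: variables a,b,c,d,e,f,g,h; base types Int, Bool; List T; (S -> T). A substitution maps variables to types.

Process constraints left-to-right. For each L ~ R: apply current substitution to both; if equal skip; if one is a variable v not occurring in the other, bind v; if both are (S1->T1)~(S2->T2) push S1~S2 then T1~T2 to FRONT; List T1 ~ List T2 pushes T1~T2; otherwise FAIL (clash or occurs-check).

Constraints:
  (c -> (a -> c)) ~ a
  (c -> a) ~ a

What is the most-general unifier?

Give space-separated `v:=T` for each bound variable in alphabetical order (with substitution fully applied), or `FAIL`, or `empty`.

Answer: FAIL

Derivation:
step 1: unify (c -> (a -> c)) ~ a  [subst: {-} | 1 pending]
  occurs-check fail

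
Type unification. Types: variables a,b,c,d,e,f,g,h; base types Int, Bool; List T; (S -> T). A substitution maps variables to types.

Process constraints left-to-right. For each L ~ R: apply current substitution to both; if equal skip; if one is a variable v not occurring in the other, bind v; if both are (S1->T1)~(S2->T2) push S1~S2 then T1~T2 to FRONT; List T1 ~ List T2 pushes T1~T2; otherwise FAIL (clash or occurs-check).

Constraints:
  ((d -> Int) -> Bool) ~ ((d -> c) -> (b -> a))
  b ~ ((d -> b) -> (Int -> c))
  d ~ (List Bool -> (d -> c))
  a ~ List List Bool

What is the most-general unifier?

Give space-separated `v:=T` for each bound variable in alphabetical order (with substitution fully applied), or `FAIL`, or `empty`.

Answer: FAIL

Derivation:
step 1: unify ((d -> Int) -> Bool) ~ ((d -> c) -> (b -> a))  [subst: {-} | 3 pending]
  -> decompose arrow: push (d -> Int)~(d -> c), Bool~(b -> a)
step 2: unify (d -> Int) ~ (d -> c)  [subst: {-} | 4 pending]
  -> decompose arrow: push d~d, Int~c
step 3: unify d ~ d  [subst: {-} | 5 pending]
  -> identical, skip
step 4: unify Int ~ c  [subst: {-} | 4 pending]
  bind c := Int
step 5: unify Bool ~ (b -> a)  [subst: {c:=Int} | 3 pending]
  clash: Bool vs (b -> a)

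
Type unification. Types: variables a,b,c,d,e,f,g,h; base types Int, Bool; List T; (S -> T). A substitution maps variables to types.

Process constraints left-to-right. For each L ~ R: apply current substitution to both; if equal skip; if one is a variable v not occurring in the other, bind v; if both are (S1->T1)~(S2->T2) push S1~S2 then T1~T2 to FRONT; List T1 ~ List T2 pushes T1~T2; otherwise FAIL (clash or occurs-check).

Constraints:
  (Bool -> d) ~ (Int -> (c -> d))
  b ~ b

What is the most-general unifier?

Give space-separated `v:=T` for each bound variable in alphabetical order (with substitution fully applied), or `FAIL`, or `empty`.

step 1: unify (Bool -> d) ~ (Int -> (c -> d))  [subst: {-} | 1 pending]
  -> decompose arrow: push Bool~Int, d~(c -> d)
step 2: unify Bool ~ Int  [subst: {-} | 2 pending]
  clash: Bool vs Int

Answer: FAIL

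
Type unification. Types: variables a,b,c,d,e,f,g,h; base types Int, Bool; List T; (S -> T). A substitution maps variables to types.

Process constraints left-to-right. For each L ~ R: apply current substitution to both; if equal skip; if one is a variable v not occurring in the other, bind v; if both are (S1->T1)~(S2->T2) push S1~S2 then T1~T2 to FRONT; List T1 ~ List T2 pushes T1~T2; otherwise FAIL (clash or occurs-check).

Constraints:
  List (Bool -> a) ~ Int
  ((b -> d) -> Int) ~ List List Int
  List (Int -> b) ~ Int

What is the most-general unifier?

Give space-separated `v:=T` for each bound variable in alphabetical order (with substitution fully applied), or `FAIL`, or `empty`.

Answer: FAIL

Derivation:
step 1: unify List (Bool -> a) ~ Int  [subst: {-} | 2 pending]
  clash: List (Bool -> a) vs Int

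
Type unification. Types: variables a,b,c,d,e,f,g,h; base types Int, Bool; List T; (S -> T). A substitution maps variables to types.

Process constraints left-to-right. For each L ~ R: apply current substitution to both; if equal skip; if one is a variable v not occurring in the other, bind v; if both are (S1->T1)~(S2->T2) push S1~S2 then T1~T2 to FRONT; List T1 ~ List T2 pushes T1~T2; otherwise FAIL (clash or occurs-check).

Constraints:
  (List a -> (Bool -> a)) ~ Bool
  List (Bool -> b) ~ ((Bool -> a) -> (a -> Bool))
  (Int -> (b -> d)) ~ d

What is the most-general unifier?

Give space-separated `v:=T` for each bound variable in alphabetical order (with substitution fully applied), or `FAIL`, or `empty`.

step 1: unify (List a -> (Bool -> a)) ~ Bool  [subst: {-} | 2 pending]
  clash: (List a -> (Bool -> a)) vs Bool

Answer: FAIL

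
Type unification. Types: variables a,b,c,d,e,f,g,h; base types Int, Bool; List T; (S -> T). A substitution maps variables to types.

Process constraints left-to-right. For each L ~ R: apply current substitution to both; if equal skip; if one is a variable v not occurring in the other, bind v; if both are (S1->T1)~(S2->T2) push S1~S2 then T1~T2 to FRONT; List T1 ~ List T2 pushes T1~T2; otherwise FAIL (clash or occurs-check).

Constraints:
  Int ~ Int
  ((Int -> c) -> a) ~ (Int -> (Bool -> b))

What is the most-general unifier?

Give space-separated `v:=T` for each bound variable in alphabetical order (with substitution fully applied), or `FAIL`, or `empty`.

Answer: FAIL

Derivation:
step 1: unify Int ~ Int  [subst: {-} | 1 pending]
  -> identical, skip
step 2: unify ((Int -> c) -> a) ~ (Int -> (Bool -> b))  [subst: {-} | 0 pending]
  -> decompose arrow: push (Int -> c)~Int, a~(Bool -> b)
step 3: unify (Int -> c) ~ Int  [subst: {-} | 1 pending]
  clash: (Int -> c) vs Int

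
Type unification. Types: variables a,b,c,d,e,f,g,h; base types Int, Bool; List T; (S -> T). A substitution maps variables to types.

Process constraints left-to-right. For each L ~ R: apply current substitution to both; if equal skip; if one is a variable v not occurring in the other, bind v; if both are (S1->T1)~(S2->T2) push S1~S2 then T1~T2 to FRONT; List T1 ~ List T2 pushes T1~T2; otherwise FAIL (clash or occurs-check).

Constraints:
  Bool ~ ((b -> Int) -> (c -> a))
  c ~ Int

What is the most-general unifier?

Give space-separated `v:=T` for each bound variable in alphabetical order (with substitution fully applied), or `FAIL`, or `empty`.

Answer: FAIL

Derivation:
step 1: unify Bool ~ ((b -> Int) -> (c -> a))  [subst: {-} | 1 pending]
  clash: Bool vs ((b -> Int) -> (c -> a))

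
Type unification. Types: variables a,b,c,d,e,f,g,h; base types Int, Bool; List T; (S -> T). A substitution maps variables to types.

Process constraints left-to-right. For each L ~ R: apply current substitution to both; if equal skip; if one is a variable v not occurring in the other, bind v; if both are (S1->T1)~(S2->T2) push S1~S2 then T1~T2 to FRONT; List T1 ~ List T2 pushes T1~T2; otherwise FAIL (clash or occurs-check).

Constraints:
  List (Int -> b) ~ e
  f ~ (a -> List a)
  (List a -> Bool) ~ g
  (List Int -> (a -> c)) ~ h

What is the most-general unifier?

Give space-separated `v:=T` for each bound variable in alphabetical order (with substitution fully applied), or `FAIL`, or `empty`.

step 1: unify List (Int -> b) ~ e  [subst: {-} | 3 pending]
  bind e := List (Int -> b)
step 2: unify f ~ (a -> List a)  [subst: {e:=List (Int -> b)} | 2 pending]
  bind f := (a -> List a)
step 3: unify (List a -> Bool) ~ g  [subst: {e:=List (Int -> b), f:=(a -> List a)} | 1 pending]
  bind g := (List a -> Bool)
step 4: unify (List Int -> (a -> c)) ~ h  [subst: {e:=List (Int -> b), f:=(a -> List a), g:=(List a -> Bool)} | 0 pending]
  bind h := (List Int -> (a -> c))

Answer: e:=List (Int -> b) f:=(a -> List a) g:=(List a -> Bool) h:=(List Int -> (a -> c))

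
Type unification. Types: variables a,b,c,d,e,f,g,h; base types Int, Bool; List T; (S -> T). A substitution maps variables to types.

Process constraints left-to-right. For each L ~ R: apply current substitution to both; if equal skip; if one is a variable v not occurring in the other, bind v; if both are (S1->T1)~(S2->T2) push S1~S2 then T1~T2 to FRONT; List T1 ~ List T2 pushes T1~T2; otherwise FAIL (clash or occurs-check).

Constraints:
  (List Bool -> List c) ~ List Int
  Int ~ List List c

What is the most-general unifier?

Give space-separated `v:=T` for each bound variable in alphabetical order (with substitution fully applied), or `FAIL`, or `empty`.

step 1: unify (List Bool -> List c) ~ List Int  [subst: {-} | 1 pending]
  clash: (List Bool -> List c) vs List Int

Answer: FAIL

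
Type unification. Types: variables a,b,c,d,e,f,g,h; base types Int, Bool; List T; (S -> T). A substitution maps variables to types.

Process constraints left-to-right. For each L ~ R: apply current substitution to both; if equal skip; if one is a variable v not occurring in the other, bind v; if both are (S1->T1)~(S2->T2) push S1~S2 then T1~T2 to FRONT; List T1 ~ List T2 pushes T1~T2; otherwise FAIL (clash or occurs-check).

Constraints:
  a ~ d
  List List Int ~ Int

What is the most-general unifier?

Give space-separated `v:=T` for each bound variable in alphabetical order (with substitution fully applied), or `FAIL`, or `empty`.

Answer: FAIL

Derivation:
step 1: unify a ~ d  [subst: {-} | 1 pending]
  bind a := d
step 2: unify List List Int ~ Int  [subst: {a:=d} | 0 pending]
  clash: List List Int vs Int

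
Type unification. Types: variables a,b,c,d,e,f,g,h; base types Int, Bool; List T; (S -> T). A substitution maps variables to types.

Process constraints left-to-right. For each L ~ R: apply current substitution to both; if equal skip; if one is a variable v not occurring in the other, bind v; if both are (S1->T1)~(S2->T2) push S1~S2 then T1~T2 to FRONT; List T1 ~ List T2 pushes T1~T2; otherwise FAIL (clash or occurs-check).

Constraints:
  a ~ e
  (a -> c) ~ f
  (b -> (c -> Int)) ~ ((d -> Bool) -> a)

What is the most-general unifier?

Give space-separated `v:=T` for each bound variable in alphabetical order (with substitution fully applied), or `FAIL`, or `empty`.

step 1: unify a ~ e  [subst: {-} | 2 pending]
  bind a := e
step 2: unify (e -> c) ~ f  [subst: {a:=e} | 1 pending]
  bind f := (e -> c)
step 3: unify (b -> (c -> Int)) ~ ((d -> Bool) -> e)  [subst: {a:=e, f:=(e -> c)} | 0 pending]
  -> decompose arrow: push b~(d -> Bool), (c -> Int)~e
step 4: unify b ~ (d -> Bool)  [subst: {a:=e, f:=(e -> c)} | 1 pending]
  bind b := (d -> Bool)
step 5: unify (c -> Int) ~ e  [subst: {a:=e, f:=(e -> c), b:=(d -> Bool)} | 0 pending]
  bind e := (c -> Int)

Answer: a:=(c -> Int) b:=(d -> Bool) e:=(c -> Int) f:=((c -> Int) -> c)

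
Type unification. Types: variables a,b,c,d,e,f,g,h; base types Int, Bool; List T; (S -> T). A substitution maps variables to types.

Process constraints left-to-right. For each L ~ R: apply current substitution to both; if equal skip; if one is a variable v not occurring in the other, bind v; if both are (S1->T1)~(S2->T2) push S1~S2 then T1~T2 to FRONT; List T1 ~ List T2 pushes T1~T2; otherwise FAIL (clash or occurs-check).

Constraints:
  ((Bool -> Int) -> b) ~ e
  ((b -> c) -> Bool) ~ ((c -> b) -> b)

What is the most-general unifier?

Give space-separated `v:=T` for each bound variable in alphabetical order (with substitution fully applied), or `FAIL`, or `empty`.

step 1: unify ((Bool -> Int) -> b) ~ e  [subst: {-} | 1 pending]
  bind e := ((Bool -> Int) -> b)
step 2: unify ((b -> c) -> Bool) ~ ((c -> b) -> b)  [subst: {e:=((Bool -> Int) -> b)} | 0 pending]
  -> decompose arrow: push (b -> c)~(c -> b), Bool~b
step 3: unify (b -> c) ~ (c -> b)  [subst: {e:=((Bool -> Int) -> b)} | 1 pending]
  -> decompose arrow: push b~c, c~b
step 4: unify b ~ c  [subst: {e:=((Bool -> Int) -> b)} | 2 pending]
  bind b := c
step 5: unify c ~ c  [subst: {e:=((Bool -> Int) -> b), b:=c} | 1 pending]
  -> identical, skip
step 6: unify Bool ~ c  [subst: {e:=((Bool -> Int) -> b), b:=c} | 0 pending]
  bind c := Bool

Answer: b:=Bool c:=Bool e:=((Bool -> Int) -> Bool)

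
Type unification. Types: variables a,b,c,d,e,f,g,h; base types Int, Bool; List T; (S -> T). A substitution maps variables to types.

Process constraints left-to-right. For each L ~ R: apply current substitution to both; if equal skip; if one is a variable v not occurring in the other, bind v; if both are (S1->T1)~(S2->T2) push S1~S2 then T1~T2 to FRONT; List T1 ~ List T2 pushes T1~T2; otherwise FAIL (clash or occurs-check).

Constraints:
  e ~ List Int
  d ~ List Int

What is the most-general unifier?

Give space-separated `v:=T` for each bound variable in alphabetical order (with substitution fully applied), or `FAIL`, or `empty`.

step 1: unify e ~ List Int  [subst: {-} | 1 pending]
  bind e := List Int
step 2: unify d ~ List Int  [subst: {e:=List Int} | 0 pending]
  bind d := List Int

Answer: d:=List Int e:=List Int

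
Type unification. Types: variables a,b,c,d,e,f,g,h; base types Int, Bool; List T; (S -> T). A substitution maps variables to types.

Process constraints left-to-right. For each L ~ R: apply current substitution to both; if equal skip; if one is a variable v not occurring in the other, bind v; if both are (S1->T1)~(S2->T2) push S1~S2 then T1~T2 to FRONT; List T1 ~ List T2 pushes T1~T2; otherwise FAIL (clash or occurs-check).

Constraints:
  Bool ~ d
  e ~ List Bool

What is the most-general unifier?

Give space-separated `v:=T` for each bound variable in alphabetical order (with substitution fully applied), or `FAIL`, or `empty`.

Answer: d:=Bool e:=List Bool

Derivation:
step 1: unify Bool ~ d  [subst: {-} | 1 pending]
  bind d := Bool
step 2: unify e ~ List Bool  [subst: {d:=Bool} | 0 pending]
  bind e := List Bool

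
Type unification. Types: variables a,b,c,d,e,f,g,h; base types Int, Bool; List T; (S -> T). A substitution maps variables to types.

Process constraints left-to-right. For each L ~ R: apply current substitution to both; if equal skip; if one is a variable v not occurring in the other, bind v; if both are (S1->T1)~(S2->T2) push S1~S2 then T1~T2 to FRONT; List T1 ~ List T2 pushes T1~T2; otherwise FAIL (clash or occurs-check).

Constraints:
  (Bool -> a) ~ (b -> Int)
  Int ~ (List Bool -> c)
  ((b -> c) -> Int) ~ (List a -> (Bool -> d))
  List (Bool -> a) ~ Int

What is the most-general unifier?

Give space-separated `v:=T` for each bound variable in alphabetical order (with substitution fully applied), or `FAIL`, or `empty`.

step 1: unify (Bool -> a) ~ (b -> Int)  [subst: {-} | 3 pending]
  -> decompose arrow: push Bool~b, a~Int
step 2: unify Bool ~ b  [subst: {-} | 4 pending]
  bind b := Bool
step 3: unify a ~ Int  [subst: {b:=Bool} | 3 pending]
  bind a := Int
step 4: unify Int ~ (List Bool -> c)  [subst: {b:=Bool, a:=Int} | 2 pending]
  clash: Int vs (List Bool -> c)

Answer: FAIL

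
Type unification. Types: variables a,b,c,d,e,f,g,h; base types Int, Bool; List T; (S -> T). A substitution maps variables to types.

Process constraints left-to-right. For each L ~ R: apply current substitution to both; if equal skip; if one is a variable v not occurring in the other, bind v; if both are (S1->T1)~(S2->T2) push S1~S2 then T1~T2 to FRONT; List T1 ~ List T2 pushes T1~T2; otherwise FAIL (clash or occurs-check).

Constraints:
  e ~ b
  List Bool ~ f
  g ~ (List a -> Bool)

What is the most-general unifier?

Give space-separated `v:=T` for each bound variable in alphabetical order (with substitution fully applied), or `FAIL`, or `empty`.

Answer: e:=b f:=List Bool g:=(List a -> Bool)

Derivation:
step 1: unify e ~ b  [subst: {-} | 2 pending]
  bind e := b
step 2: unify List Bool ~ f  [subst: {e:=b} | 1 pending]
  bind f := List Bool
step 3: unify g ~ (List a -> Bool)  [subst: {e:=b, f:=List Bool} | 0 pending]
  bind g := (List a -> Bool)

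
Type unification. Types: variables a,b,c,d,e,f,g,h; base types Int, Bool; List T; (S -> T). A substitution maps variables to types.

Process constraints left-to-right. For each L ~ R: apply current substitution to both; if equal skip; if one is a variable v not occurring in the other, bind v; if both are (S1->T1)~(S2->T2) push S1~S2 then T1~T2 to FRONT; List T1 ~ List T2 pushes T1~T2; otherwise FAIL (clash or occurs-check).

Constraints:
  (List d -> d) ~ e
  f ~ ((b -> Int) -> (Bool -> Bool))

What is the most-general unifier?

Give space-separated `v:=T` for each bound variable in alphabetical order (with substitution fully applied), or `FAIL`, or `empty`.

Answer: e:=(List d -> d) f:=((b -> Int) -> (Bool -> Bool))

Derivation:
step 1: unify (List d -> d) ~ e  [subst: {-} | 1 pending]
  bind e := (List d -> d)
step 2: unify f ~ ((b -> Int) -> (Bool -> Bool))  [subst: {e:=(List d -> d)} | 0 pending]
  bind f := ((b -> Int) -> (Bool -> Bool))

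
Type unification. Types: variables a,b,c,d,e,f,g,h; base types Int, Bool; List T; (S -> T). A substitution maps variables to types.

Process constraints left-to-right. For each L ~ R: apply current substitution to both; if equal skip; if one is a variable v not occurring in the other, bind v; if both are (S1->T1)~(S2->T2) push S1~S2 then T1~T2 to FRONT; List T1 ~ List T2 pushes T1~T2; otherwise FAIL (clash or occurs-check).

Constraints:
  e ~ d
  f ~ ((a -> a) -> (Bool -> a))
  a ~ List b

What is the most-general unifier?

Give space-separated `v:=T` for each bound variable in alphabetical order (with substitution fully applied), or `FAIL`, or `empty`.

Answer: a:=List b e:=d f:=((List b -> List b) -> (Bool -> List b))

Derivation:
step 1: unify e ~ d  [subst: {-} | 2 pending]
  bind e := d
step 2: unify f ~ ((a -> a) -> (Bool -> a))  [subst: {e:=d} | 1 pending]
  bind f := ((a -> a) -> (Bool -> a))
step 3: unify a ~ List b  [subst: {e:=d, f:=((a -> a) -> (Bool -> a))} | 0 pending]
  bind a := List b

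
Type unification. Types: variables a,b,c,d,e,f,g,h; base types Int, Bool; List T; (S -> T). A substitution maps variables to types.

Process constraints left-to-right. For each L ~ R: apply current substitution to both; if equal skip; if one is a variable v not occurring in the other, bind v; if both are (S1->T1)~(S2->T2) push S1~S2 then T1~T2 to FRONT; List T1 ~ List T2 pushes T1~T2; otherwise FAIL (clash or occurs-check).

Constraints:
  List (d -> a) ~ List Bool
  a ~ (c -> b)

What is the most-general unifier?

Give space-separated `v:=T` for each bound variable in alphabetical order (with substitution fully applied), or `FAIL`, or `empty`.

step 1: unify List (d -> a) ~ List Bool  [subst: {-} | 1 pending]
  -> decompose List: push (d -> a)~Bool
step 2: unify (d -> a) ~ Bool  [subst: {-} | 1 pending]
  clash: (d -> a) vs Bool

Answer: FAIL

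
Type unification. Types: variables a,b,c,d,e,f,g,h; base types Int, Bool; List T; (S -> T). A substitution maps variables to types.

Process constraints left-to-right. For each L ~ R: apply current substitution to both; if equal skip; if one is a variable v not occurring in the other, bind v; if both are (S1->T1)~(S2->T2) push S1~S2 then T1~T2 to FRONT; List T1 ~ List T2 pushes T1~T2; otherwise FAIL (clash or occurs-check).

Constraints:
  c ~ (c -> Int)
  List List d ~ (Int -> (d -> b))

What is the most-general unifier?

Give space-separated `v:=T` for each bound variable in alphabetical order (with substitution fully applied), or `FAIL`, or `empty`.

step 1: unify c ~ (c -> Int)  [subst: {-} | 1 pending]
  occurs-check fail: c in (c -> Int)

Answer: FAIL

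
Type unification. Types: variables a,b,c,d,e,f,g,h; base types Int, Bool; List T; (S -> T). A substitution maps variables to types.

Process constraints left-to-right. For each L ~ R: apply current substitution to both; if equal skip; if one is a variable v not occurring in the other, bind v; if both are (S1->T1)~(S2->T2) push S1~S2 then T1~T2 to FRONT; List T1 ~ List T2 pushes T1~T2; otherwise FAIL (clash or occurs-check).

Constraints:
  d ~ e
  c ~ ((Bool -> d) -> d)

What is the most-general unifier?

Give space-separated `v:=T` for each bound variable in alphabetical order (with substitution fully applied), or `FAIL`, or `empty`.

step 1: unify d ~ e  [subst: {-} | 1 pending]
  bind d := e
step 2: unify c ~ ((Bool -> e) -> e)  [subst: {d:=e} | 0 pending]
  bind c := ((Bool -> e) -> e)

Answer: c:=((Bool -> e) -> e) d:=e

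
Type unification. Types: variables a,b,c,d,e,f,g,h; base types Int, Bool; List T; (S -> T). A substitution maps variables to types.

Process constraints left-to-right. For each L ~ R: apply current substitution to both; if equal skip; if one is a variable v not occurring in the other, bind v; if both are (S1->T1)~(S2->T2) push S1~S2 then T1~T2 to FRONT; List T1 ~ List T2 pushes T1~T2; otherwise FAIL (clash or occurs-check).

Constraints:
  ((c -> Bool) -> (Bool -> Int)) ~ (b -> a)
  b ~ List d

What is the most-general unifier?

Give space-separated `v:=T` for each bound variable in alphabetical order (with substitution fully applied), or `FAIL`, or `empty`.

step 1: unify ((c -> Bool) -> (Bool -> Int)) ~ (b -> a)  [subst: {-} | 1 pending]
  -> decompose arrow: push (c -> Bool)~b, (Bool -> Int)~a
step 2: unify (c -> Bool) ~ b  [subst: {-} | 2 pending]
  bind b := (c -> Bool)
step 3: unify (Bool -> Int) ~ a  [subst: {b:=(c -> Bool)} | 1 pending]
  bind a := (Bool -> Int)
step 4: unify (c -> Bool) ~ List d  [subst: {b:=(c -> Bool), a:=(Bool -> Int)} | 0 pending]
  clash: (c -> Bool) vs List d

Answer: FAIL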